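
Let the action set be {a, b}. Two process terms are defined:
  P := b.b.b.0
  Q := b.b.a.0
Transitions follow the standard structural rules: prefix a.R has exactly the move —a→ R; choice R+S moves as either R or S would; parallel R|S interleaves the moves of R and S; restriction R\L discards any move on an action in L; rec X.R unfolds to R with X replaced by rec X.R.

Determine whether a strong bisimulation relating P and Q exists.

NO

LTS(P): 4 reachable states
  p0 = b.b.b.0 → —b→ p1
  p1 = b.b.0 → —b→ p2
  p2 = b.0 → —b→ p3
  p3 = 0 → ∅
LTS(Q): 4 reachable states
  q0 = b.b.a.0 → —b→ q1
  q1 = b.a.0 → —b→ q2
  q2 = a.0 → —a→ q3
  q3 = 0 → ∅
Bisimilarity quotient blocks:
  B0 = {p0}
  B1 = {p1}
  B2 = {p2}
  B3 = {p3, q3}
  B4 = {q0}
  B5 = {q1}
  B6 = {q2}
p0 ∈ B0, q0 ∈ B4 → different blocks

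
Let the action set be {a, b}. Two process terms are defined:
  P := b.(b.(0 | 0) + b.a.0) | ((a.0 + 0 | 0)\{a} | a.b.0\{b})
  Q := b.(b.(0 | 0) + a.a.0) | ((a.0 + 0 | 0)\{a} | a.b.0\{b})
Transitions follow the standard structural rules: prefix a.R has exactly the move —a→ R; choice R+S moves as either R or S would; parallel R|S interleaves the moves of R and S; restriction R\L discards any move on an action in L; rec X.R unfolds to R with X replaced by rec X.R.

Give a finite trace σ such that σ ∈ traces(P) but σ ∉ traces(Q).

bbaa

LTS(P): 15 reachable states
  u0 = b.(b.(0 | 0) + b.a.0) | ((a.0 + 0 | 0)\{a} | a.b.0\{b}) | --a--▸ u1, --b--▸ u2
  u1 = b.(b.(0 | 0) + b.a.0) | ((a.0 + 0 | 0)\{a} | b.0\{b}) | --b--▸ u3, --b--▸ u4
  u2 = (b.(0 | 0) + b.a.0) | ((a.0 + 0 | 0)\{a} | a.b.0\{b}) | --a--▸ u3, --b--▸ u5, --b--▸ u6
  u3 = (b.(0 | 0) + b.a.0) | ((a.0 + 0 | 0)\{a} | b.0\{b}) | --b--▸ u7, --b--▸ u8, --b--▸ u9
  u4 = b.(b.(0 | 0) + b.a.0) | ((a.0 + 0 | 0)\{a} | 0\{b}) | --b--▸ u7
  u5 = 0 | 0 | ((a.0 + 0 | 0)\{a} | a.b.0\{b}) | --a--▸ u8
  u6 = a.0 | ((a.0 + 0 | 0)\{a} | a.b.0\{b}) | --a--▸ u10, --a--▸ u9
  u7 = (b.(0 | 0) + b.a.0) | ((a.0 + 0 | 0)\{a} | 0\{b}) | --b--▸ u11, --b--▸ u12
  u8 = 0 | 0 | ((a.0 + 0 | 0)\{a} | b.0\{b}) | --b--▸ u11
  u9 = a.0 | ((a.0 + 0 | 0)\{a} | b.0\{b}) | --a--▸ u13, --b--▸ u12
  u10 = 0 | ((a.0 + 0 | 0)\{a} | a.b.0\{b}) | --a--▸ u13
  u11 = 0 | 0 | ((a.0 + 0 | 0)\{a} | 0\{b}) | deadlocked
  u12 = a.0 | ((a.0 + 0 | 0)\{a} | 0\{b}) | --a--▸ u14
  u13 = 0 | ((a.0 + 0 | 0)\{a} | b.0\{b}) | --b--▸ u14
  u14 = 0 | ((a.0 + 0 | 0)\{a} | 0\{b}) | deadlocked
LTS(Q): 15 reachable states
  v0 = b.(b.(0 | 0) + a.a.0) | ((a.0 + 0 | 0)\{a} | a.b.0\{b}) | --a--▸ v1, --b--▸ v2
  v1 = b.(b.(0 | 0) + a.a.0) | ((a.0 + 0 | 0)\{a} | b.0\{b}) | --b--▸ v3, --b--▸ v4
  v2 = (b.(0 | 0) + a.a.0) | ((a.0 + 0 | 0)\{a} | a.b.0\{b}) | --a--▸ v3, --a--▸ v5, --b--▸ v6
  v3 = (b.(0 | 0) + a.a.0) | ((a.0 + 0 | 0)\{a} | b.0\{b}) | --a--▸ v7, --b--▸ v8, --b--▸ v9
  v4 = b.(b.(0 | 0) + a.a.0) | ((a.0 + 0 | 0)\{a} | 0\{b}) | --b--▸ v8
  v5 = a.0 | ((a.0 + 0 | 0)\{a} | a.b.0\{b}) | --a--▸ v10, --a--▸ v7
  v6 = 0 | 0 | ((a.0 + 0 | 0)\{a} | a.b.0\{b}) | --a--▸ v9
  v7 = a.0 | ((a.0 + 0 | 0)\{a} | b.0\{b}) | --a--▸ v11, --b--▸ v12
  v8 = (b.(0 | 0) + a.a.0) | ((a.0 + 0 | 0)\{a} | 0\{b}) | --a--▸ v12, --b--▸ v13
  v9 = 0 | 0 | ((a.0 + 0 | 0)\{a} | b.0\{b}) | --b--▸ v13
  v10 = 0 | ((a.0 + 0 | 0)\{a} | a.b.0\{b}) | --a--▸ v11
  v11 = 0 | ((a.0 + 0 | 0)\{a} | b.0\{b}) | --b--▸ v14
  v12 = a.0 | ((a.0 + 0 | 0)\{a} | 0\{b}) | --a--▸ v14
  v13 = 0 | 0 | ((a.0 + 0 | 0)\{a} | 0\{b}) | deadlocked
  v14 = 0 | ((a.0 + 0 | 0)\{a} | 0\{b}) | deadlocked
Trace ⟨bbaa⟩ through P, begin at {u0}:
  step 1 (b): {u2}
  step 2 (b): {u5, u6}
  step 3 (a): {u10, u8, u9}
  step 4 (a): {u13}
  ✓ P
Trace ⟨bbaa⟩ through Q, begin at {v0}:
  step 1 (b): {v2}
  step 2 (b): {v6}
  step 3 (a): {v9}
  step 4 (a): no successor for Q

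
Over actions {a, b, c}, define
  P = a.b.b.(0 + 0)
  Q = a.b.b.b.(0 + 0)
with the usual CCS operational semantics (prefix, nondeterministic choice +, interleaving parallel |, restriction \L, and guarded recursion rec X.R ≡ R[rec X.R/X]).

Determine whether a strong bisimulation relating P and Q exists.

P ≁ Q

LTS(P): 4 reachable states
  m0 = a.b.b.(0 + 0) | -a-> m1
  m1 = b.b.(0 + 0) | -b-> m2
  m2 = b.(0 + 0) | -b-> m3
  m3 = 0 + 0 | stopped
LTS(Q): 5 reachable states
  n0 = a.b.b.b.(0 + 0) | -a-> n1
  n1 = b.b.b.(0 + 0) | -b-> n2
  n2 = b.b.(0 + 0) | -b-> n3
  n3 = b.(0 + 0) | -b-> n4
  n4 = 0 + 0 | stopped
Coarsest stable partition (strong bisimilarity classes):
  B0 = {m0}
  B1 = {m1, n2}
  B2 = {m2, n3}
  B3 = {m3, n4}
  B4 = {n0}
  B5 = {n1}
m0 ∈ B0, n0 ∈ B4 → different blocks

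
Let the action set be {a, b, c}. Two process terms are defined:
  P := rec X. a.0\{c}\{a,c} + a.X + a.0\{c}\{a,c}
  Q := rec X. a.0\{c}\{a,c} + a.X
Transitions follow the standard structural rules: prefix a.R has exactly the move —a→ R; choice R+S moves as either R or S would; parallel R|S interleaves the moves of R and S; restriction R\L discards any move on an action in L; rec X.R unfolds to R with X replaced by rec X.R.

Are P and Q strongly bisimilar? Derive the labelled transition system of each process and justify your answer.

LTS(P): 2 reachable states
  m0 = rec X. a.0\{c}\{a,c} + a.X + a.0\{c}\{a,c} :: ··a··> m0, ··a··> m1
  m1 = 0\{c}\{a,c} :: ∅
LTS(Q): 2 reachable states
  n0 = rec X. a.0\{c}\{a,c} + a.X :: ··a··> n0, ··a··> n1
  n1 = 0\{c}\{a,c} :: ∅
Bisimilarity quotient blocks:
  B0 = {m0, n0}
  B1 = {m1, n1}
m0 ∈ B0, n0 ∈ B0 → same block

YES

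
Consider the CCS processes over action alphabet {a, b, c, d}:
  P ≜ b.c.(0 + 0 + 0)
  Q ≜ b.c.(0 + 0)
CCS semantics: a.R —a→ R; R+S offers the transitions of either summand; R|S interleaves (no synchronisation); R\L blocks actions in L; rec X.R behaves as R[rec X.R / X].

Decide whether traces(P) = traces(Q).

LTS(P): 3 reachable states
  m0 = b.c.(0 + 0 + 0) ⊢ -b-> m1
  m1 = c.(0 + 0 + 0) ⊢ -c-> m2
  m2 = 0 + 0 + 0 ⊢ ∅
LTS(Q): 3 reachable states
  n0 = b.c.(0 + 0) ⊢ -b-> n1
  n1 = c.(0 + 0) ⊢ -c-> n2
  n2 = 0 + 0 ⊢ ∅
Partition-refinement fixed point:
  B0 = {m0, n0}
  B1 = {m1, n1}
  B2 = {m2, n2}
m0 ∈ B0, n0 ∈ B0 → same block
Bisimilar ⇒ trace-equivalent.

traces(P) = traces(Q)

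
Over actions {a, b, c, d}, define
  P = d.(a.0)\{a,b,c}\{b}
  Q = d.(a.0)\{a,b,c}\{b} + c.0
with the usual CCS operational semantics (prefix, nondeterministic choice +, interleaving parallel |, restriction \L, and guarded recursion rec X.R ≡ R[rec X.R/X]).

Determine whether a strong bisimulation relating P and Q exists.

NO

P's transition system — 2 states:
  p0 = d.(a.0)\{a,b,c}\{b} :: =d=> p1
  p1 = (a.0)\{a,b,c}\{b} :: ∅
Q's transition system — 3 states:
  q0 = d.(a.0)\{a,b,c}\{b} + c.0 :: =c=> q1, =d=> q2
  q1 = 0 :: ∅
  q2 = (a.0)\{a,b,c}\{b} :: ∅
Bisimilarity quotient blocks:
  B0 = {p0}
  B1 = {p1, q1, q2}
  B2 = {q0}
p0 ∈ B0, q0 ∈ B2 → different blocks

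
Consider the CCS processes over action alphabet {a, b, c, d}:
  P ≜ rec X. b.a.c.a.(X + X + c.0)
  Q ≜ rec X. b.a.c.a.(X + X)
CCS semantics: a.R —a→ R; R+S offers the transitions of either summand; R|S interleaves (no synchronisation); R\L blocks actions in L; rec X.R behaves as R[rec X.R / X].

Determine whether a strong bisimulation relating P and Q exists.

NO

LTS(P): 6 reachable states
  u0 = rec X. b.a.c.a.(X + X + c.0) → ··b··> u1
  u1 = a.c.a.((rec X. b.a.c.a.(X + X + c.0)) + (rec X. b.a.c.a.(X + X + c.0)) + c.0) → ··a··> u2
  u2 = c.a.((rec X. b.a.c.a.(X + X + c.0)) + (rec X. b.a.c.a.(X + X + c.0)) + c.0) → ··c··> u3
  u3 = a.((rec X. b.a.c.a.(X + X + c.0)) + (rec X. b.a.c.a.(X + X + c.0)) + c.0) → ··a··> u4
  u4 = (rec X. b.a.c.a.(X + X + c.0)) + (rec X. b.a.c.a.(X + X + c.0)) + c.0 → ··b··> u1, ··c··> u5
  u5 = 0 → stopped
LTS(Q): 5 reachable states
  v0 = rec X. b.a.c.a.(X + X) → ··b··> v1
  v1 = a.c.a.((rec X. b.a.c.a.(X + X)) + (rec X. b.a.c.a.(X + X))) → ··a··> v2
  v2 = c.a.((rec X. b.a.c.a.(X + X)) + (rec X. b.a.c.a.(X + X))) → ··c··> v3
  v3 = a.((rec X. b.a.c.a.(X + X)) + (rec X. b.a.c.a.(X + X))) → ··a··> v4
  v4 = (rec X. b.a.c.a.(X + X)) + (rec X. b.a.c.a.(X + X)) → ··b··> v1
Bisimilarity quotient blocks:
  B0 = {u0}
  B1 = {u1}
  B2 = {u2}
  B3 = {u3}
  B4 = {u4}
  B5 = {u5}
  B6 = {v0, v4}
  B7 = {v1}
  B8 = {v2}
  B9 = {v3}
u0 ∈ B0, v0 ∈ B6 → different blocks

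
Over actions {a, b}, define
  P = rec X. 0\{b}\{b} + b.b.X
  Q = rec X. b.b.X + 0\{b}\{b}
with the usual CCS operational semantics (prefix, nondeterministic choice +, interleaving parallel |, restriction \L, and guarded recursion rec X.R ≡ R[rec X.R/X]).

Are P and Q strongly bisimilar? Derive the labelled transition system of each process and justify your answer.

YES

Reachable graph of P (2 states):
  p0 = rec X. 0\{b}\{b} + b.b.X :: ··b··> p1
  p1 = b.(rec X. 0\{b}\{b} + b.b.X) :: ··b··> p0
Reachable graph of Q (2 states):
  q0 = rec X. b.b.X + 0\{b}\{b} :: ··b··> q1
  q1 = b.(rec X. b.b.X + 0\{b}\{b}) :: ··b··> q0
Bisimilarity quotient blocks:
  B0 = {p0, p1, q0, q1}
p0 ∈ B0, q0 ∈ B0 → same block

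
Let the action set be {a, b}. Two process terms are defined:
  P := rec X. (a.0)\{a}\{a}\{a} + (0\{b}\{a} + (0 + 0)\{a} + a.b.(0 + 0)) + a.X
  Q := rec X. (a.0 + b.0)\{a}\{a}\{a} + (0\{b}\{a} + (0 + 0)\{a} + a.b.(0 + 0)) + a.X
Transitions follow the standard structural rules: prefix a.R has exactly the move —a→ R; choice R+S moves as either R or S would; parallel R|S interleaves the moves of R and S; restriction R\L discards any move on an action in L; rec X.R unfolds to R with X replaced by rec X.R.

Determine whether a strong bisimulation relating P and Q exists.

P's transition system — 3 states:
  u0 = rec X. (a.0)\{a}\{a}\{a} + (0\{b}\{a} + (0 + 0)\{a} + a.b.(0 + 0)) + a.X :: --a--▸ u0, --a--▸ u1
  u1 = b.(0 + 0) :: --b--▸ u2
  u2 = 0 + 0 :: (no moves)
Q's transition system — 4 states:
  v0 = rec X. (a.0 + b.0)\{a}\{a}\{a} + (0\{b}\{a} + (0 + 0)\{a} + a.b.(0 + 0)) + a.X :: --a--▸ v0, --a--▸ v1, --b--▸ v2
  v1 = b.(0 + 0) :: --b--▸ v3
  v2 = 0\{a}\{a}\{a} :: (no moves)
  v3 = 0 + 0 :: (no moves)
Bisimilarity quotient blocks:
  B0 = {u0}
  B1 = {u1, v1}
  B2 = {u2, v2, v3}
  B3 = {v0}
u0 ∈ B0, v0 ∈ B3 → different blocks

not bisimilar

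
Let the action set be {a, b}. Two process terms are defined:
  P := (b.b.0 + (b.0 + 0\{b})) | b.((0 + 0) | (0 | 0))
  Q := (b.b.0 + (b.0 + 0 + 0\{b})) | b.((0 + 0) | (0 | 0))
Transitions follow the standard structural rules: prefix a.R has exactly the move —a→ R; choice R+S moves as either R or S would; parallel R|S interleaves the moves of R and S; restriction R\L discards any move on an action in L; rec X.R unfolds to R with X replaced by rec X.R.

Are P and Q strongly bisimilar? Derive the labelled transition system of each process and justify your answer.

LTS(P): 6 reachable states
  u0 = (b.b.0 + (b.0 + 0\{b})) | b.((0 + 0) | (0 | 0)) | =b=> u1, =b=> u2, =b=> u3
  u1 = (b.b.0 + (b.0 + 0\{b})) | ((0 + 0) | (0 | 0)) | =b=> u4, =b=> u5
  u2 = 0 | b.((0 + 0) | (0 | 0)) | =b=> u4
  u3 = b.0 | b.((0 + 0) | (0 | 0)) | =b=> u2, =b=> u5
  u4 = 0 | ((0 + 0) | (0 | 0)) | deadlocked
  u5 = b.0 | ((0 + 0) | (0 | 0)) | =b=> u4
LTS(Q): 6 reachable states
  v0 = (b.b.0 + (b.0 + 0 + 0\{b})) | b.((0 + 0) | (0 | 0)) | =b=> v1, =b=> v2, =b=> v3
  v1 = (b.b.0 + (b.0 + 0 + 0\{b})) | ((0 + 0) | (0 | 0)) | =b=> v4, =b=> v5
  v2 = 0 | b.((0 + 0) | (0 | 0)) | =b=> v4
  v3 = b.0 | b.((0 + 0) | (0 | 0)) | =b=> v2, =b=> v5
  v4 = 0 | ((0 + 0) | (0 | 0)) | deadlocked
  v5 = b.0 | ((0 + 0) | (0 | 0)) | =b=> v4
Bisimilarity quotient blocks:
  B0 = {u0, v0}
  B1 = {u1, v1}
  B2 = {u2, u5, v2, v5}
  B3 = {u4, v4}
  B4 = {u3, v3}
u0 ∈ B0, v0 ∈ B0 → same block

YES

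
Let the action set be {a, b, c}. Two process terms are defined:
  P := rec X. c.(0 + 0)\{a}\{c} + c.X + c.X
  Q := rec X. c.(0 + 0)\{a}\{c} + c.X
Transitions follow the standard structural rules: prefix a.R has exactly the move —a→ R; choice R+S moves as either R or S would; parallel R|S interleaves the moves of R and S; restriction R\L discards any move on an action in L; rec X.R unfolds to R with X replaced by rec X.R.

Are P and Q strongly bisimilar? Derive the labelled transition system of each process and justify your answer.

P ~ Q

LTS(P): 2 reachable states
  s0 = rec X. c.(0 + 0)\{a}\{c} + c.X + c.X | =c=> s0, =c=> s1
  s1 = (0 + 0)\{a}\{c} | stopped
LTS(Q): 2 reachable states
  t0 = rec X. c.(0 + 0)\{a}\{c} + c.X | =c=> t0, =c=> t1
  t1 = (0 + 0)\{a}\{c} | stopped
Bisimilarity quotient blocks:
  B0 = {s0, t0}
  B1 = {s1, t1}
s0 ∈ B0, t0 ∈ B0 → same block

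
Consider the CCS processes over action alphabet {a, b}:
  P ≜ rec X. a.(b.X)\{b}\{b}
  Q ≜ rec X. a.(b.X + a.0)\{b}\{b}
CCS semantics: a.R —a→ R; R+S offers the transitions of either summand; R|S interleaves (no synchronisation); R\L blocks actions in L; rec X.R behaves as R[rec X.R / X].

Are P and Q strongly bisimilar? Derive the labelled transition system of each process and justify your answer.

not bisimilar

Reachable graph of P (2 states):
  s0 = rec X. a.(b.X)\{b}\{b} → ··a··> s1
  s1 = (b.(rec X. a.(b.X)\{b}\{b}))\{b}\{b} → stopped
Reachable graph of Q (3 states):
  t0 = rec X. a.(b.X + a.0)\{b}\{b} → ··a··> t1
  t1 = (b.(rec X. a.(b.X + a.0)\{b}\{b}) + a.0)\{b}\{b} → ··a··> t2
  t2 = 0\{b}\{b} → stopped
Bisimilarity quotient blocks:
  B0 = {s0, t1}
  B1 = {s1, t2}
  B2 = {t0}
s0 ∈ B0, t0 ∈ B2 → different blocks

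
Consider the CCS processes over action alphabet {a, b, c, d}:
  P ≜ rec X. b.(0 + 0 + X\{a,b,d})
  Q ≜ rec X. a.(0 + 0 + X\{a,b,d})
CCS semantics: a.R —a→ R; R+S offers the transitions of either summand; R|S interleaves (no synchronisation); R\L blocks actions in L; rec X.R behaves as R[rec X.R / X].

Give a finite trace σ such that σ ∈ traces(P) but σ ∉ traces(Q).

Reachable graph of P (2 states):
  u0 = rec X. b.(0 + 0 + X\{a,b,d}) | --b--▸ u1
  u1 = 0 + 0 + (rec X. b.(0 + 0 + X\{a,b,d}))\{a,b,d} | stopped
Reachable graph of Q (2 states):
  v0 = rec X. a.(0 + 0 + X\{a,b,d}) | --a--▸ v1
  v1 = 0 + 0 + (rec X. a.(0 + 0 + X\{a,b,d}))\{a,b,d} | stopped
Trace ⟨b⟩ through P, begin at {u0}:
  after b @ step 1: {u1}
  P completes σ.
Trace ⟨b⟩ through Q, begin at {v0}:
  after b @ step 1: ∅ (Q stuck)

b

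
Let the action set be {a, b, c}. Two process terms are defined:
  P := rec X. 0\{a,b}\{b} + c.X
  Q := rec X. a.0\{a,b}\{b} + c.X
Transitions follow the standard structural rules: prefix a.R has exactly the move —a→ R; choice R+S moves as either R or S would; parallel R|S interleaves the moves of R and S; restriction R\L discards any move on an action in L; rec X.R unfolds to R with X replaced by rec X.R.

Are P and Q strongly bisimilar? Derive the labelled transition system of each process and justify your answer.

not bisimilar

LTS(P): 1 reachable states
  m0 = rec X. 0\{a,b}\{b} + c.X → =c=> m0
LTS(Q): 2 reachable states
  n0 = rec X. a.0\{a,b}\{b} + c.X → =a=> n1, =c=> n0
  n1 = 0\{a,b}\{b} → ·
Bisimilarity quotient blocks:
  B0 = {m0}
  B1 = {n0}
  B2 = {n1}
m0 ∈ B0, n0 ∈ B1 → different blocks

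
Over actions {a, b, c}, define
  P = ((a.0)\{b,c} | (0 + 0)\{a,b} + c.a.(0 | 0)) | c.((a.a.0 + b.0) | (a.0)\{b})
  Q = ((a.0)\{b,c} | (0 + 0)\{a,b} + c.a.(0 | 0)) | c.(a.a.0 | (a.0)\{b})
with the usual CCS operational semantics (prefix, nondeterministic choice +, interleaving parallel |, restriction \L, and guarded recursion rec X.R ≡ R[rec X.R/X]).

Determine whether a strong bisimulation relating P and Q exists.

not bisimilar

Reachable graph of P (28 states):
  s0 = ((a.0)\{b,c} | (0 + 0)\{a,b} + c.a.(0 | 0)) | c.((a.a.0 + b.0) | (a.0)\{b}) has moves -a-> s1, -c-> s2, -c-> s3
  s1 = 0\{b,c} | (0 + 0)\{a,b} | c.((a.a.0 + b.0) | (a.0)\{b}) has moves -c-> s4
  s2 = ((a.0)\{b,c} | (0 + 0)\{a,b} + c.a.(0 | 0)) | ((a.a.0 + b.0) | (a.0)\{b}) has moves -a-> s4, -a-> s5, -a-> s6, -b-> s7, -c-> s8
  s3 = a.(0 | 0) | c.((a.a.0 + b.0) | (a.0)\{b}) has moves -a-> s9, -c-> s8
  s4 = 0\{b,c} | (0 + 0)\{a,b} | ((a.a.0 + b.0) | (a.0)\{b}) has moves -a-> s10, -a-> s11, -b-> s12
  s5 = ((a.0)\{b,c} | (0 + 0)\{a,b} + c.a.(0 | 0)) | ((a.a.0 + b.0) | 0\{b}) has moves -a-> s10, -a-> s13, -b-> s14, -c-> s15
  s6 = ((a.0)\{b,c} | (0 + 0)\{a,b} + c.a.(0 | 0)) | (a.0 | (a.0)\{b}) has moves -a-> s11, -a-> s13, -a-> s7, -c-> s16
  s7 = ((a.0)\{b,c} | (0 + 0)\{a,b} + c.a.(0 | 0)) | (0 | (a.0)\{b}) has moves -a-> s12, -a-> s14, -c-> s17
  s8 = a.(0 | 0) | ((a.a.0 + b.0) | (a.0)\{b}) has moves -a-> s15, -a-> s16, -a-> s18, -b-> s17
  s9 = 0 | 0 | c.((a.a.0 + b.0) | (a.0)\{b}) has moves -c-> s18
  s10 = 0\{b,c} | (0 + 0)\{a,b} | ((a.a.0 + b.0) | 0\{b}) has moves -a-> s19, -b-> s20
  s11 = 0\{b,c} | (0 + 0)\{a,b} | (a.0 | (a.0)\{b}) has moves -a-> s12, -a-> s19
  s12 = 0\{b,c} | (0 + 0)\{a,b} | (0 | (a.0)\{b}) has moves -a-> s20
  s13 = ((a.0)\{b,c} | (0 + 0)\{a,b} + c.a.(0 | 0)) | (a.0 | 0\{b}) has moves -a-> s14, -a-> s19, -c-> s21
  s14 = ((a.0)\{b,c} | (0 + 0)\{a,b} + c.a.(0 | 0)) | (0 | 0\{b}) has moves -a-> s20, -c-> s22
  s15 = a.(0 | 0) | ((a.a.0 + b.0) | 0\{b}) has moves -a-> s21, -a-> s23, -b-> s22
  s16 = a.(0 | 0) | (a.0 | (a.0)\{b}) has moves -a-> s17, -a-> s21, -a-> s24
  s17 = a.(0 | 0) | (0 | (a.0)\{b}) has moves -a-> s22, -a-> s25
  s18 = 0 | 0 | ((a.a.0 + b.0) | (a.0)\{b}) has moves -a-> s23, -a-> s24, -b-> s25
  s19 = 0\{b,c} | (0 + 0)\{a,b} | (a.0 | 0\{b}) has moves -a-> s20
  s20 = 0\{b,c} | (0 + 0)\{a,b} | (0 | 0\{b}) has moves stopped
  s21 = a.(0 | 0) | (a.0 | 0\{b}) has moves -a-> s22, -a-> s26
  s22 = a.(0 | 0) | (0 | 0\{b}) has moves -a-> s27
  s23 = 0 | 0 | ((a.a.0 + b.0) | 0\{b}) has moves -a-> s26, -b-> s27
  s24 = 0 | 0 | (a.0 | (a.0)\{b}) has moves -a-> s25, -a-> s26
  s25 = 0 | 0 | (0 | (a.0)\{b}) has moves -a-> s27
  s26 = 0 | 0 | (a.0 | 0\{b}) has moves -a-> s27
  s27 = 0 | 0 | (0 | 0\{b}) has moves stopped
Reachable graph of Q (28 states):
  t0 = ((a.0)\{b,c} | (0 + 0)\{a,b} + c.a.(0 | 0)) | c.(a.a.0 | (a.0)\{b}) has moves -a-> t1, -c-> t2, -c-> t3
  t1 = 0\{b,c} | (0 + 0)\{a,b} | c.(a.a.0 | (a.0)\{b}) has moves -c-> t4
  t2 = ((a.0)\{b,c} | (0 + 0)\{a,b} + c.a.(0 | 0)) | (a.a.0 | (a.0)\{b}) has moves -a-> t4, -a-> t5, -a-> t6, -c-> t7
  t3 = a.(0 | 0) | c.(a.a.0 | (a.0)\{b}) has moves -a-> t8, -c-> t7
  t4 = 0\{b,c} | (0 + 0)\{a,b} | (a.a.0 | (a.0)\{b}) has moves -a-> t10, -a-> t9
  t5 = ((a.0)\{b,c} | (0 + 0)\{a,b} + c.a.(0 | 0)) | (a.0 | (a.0)\{b}) has moves -a-> t11, -a-> t12, -a-> t9, -c-> t13
  t6 = ((a.0)\{b,c} | (0 + 0)\{a,b} + c.a.(0 | 0)) | (a.a.0 | 0\{b}) has moves -a-> t10, -a-> t12, -c-> t14
  t7 = a.(0 | 0) | (a.a.0 | (a.0)\{b}) has moves -a-> t13, -a-> t14, -a-> t15
  t8 = 0 | 0 | c.(a.a.0 | (a.0)\{b}) has moves -c-> t15
  t9 = 0\{b,c} | (0 + 0)\{a,b} | (a.0 | (a.0)\{b}) has moves -a-> t16, -a-> t17
  t10 = 0\{b,c} | (0 + 0)\{a,b} | (a.a.0 | 0\{b}) has moves -a-> t17
  t11 = ((a.0)\{b,c} | (0 + 0)\{a,b} + c.a.(0 | 0)) | (0 | (a.0)\{b}) has moves -a-> t16, -a-> t18, -c-> t19
  t12 = ((a.0)\{b,c} | (0 + 0)\{a,b} + c.a.(0 | 0)) | (a.0 | 0\{b}) has moves -a-> t17, -a-> t18, -c-> t20
  t13 = a.(0 | 0) | (a.0 | (a.0)\{b}) has moves -a-> t19, -a-> t20, -a-> t21
  t14 = a.(0 | 0) | (a.a.0 | 0\{b}) has moves -a-> t20, -a-> t22
  t15 = 0 | 0 | (a.a.0 | (a.0)\{b}) has moves -a-> t21, -a-> t22
  t16 = 0\{b,c} | (0 + 0)\{a,b} | (0 | (a.0)\{b}) has moves -a-> t23
  t17 = 0\{b,c} | (0 + 0)\{a,b} | (a.0 | 0\{b}) has moves -a-> t23
  t18 = ((a.0)\{b,c} | (0 + 0)\{a,b} + c.a.(0 | 0)) | (0 | 0\{b}) has moves -a-> t23, -c-> t24
  t19 = a.(0 | 0) | (0 | (a.0)\{b}) has moves -a-> t24, -a-> t25
  t20 = a.(0 | 0) | (a.0 | 0\{b}) has moves -a-> t24, -a-> t26
  t21 = 0 | 0 | (a.0 | (a.0)\{b}) has moves -a-> t25, -a-> t26
  t22 = 0 | 0 | (a.a.0 | 0\{b}) has moves -a-> t26
  t23 = 0\{b,c} | (0 + 0)\{a,b} | (0 | 0\{b}) has moves stopped
  t24 = a.(0 | 0) | (0 | 0\{b}) has moves -a-> t27
  t25 = 0 | 0 | (0 | (a.0)\{b}) has moves -a-> t27
  t26 = 0 | 0 | (a.0 | 0\{b}) has moves -a-> t27
  t27 = 0 | 0 | (0 | 0\{b}) has moves stopped
Partition-refinement fixed point:
  B0 = {s0}
  B1 = {s3}
  B2 = {s1, s9}
  B3 = {s15, s18, s4}
  B4 = {s11, s17, s21, s24, t10, t19, t20, t21, t22, t9}
  B5 = {s12, s19, s22, s25, s26, t16, t17, t24, t25, t26}
  B6 = {s20, s27, t23, t27}
  B7 = {s10, s23}
  B8 = {s8}
  B9 = {s16, t13, t14, t15, t4}
  B10 = {s2}
  B11 = {s6, t5, t6}
  B12 = {s13, s7, t11, t12}
  B13 = {s14, t18}
  B14 = {s5}
  B15 = {t0}
  B16 = {t2}
  B17 = {t7}
  B18 = {t1, t8}
  B19 = {t3}
s0 ∈ B0, t0 ∈ B15 → different blocks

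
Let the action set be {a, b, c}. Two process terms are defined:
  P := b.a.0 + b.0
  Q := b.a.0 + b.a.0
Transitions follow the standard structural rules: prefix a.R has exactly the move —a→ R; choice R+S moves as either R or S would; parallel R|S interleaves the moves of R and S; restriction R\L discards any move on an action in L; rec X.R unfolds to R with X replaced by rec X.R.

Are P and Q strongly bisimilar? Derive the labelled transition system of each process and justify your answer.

P's transition system — 3 states:
  s0 = b.a.0 + b.0 :: --b--▸ s1, --b--▸ s2
  s1 = 0 :: ∅
  s2 = a.0 :: --a--▸ s1
Q's transition system — 3 states:
  t0 = b.a.0 + b.a.0 :: --b--▸ t1
  t1 = a.0 :: --a--▸ t2
  t2 = 0 :: ∅
Coarsest stable partition (strong bisimilarity classes):
  B0 = {s0}
  B1 = {s2, t1}
  B2 = {s1, t2}
  B3 = {t0}
s0 ∈ B0, t0 ∈ B3 → different blocks

P ≁ Q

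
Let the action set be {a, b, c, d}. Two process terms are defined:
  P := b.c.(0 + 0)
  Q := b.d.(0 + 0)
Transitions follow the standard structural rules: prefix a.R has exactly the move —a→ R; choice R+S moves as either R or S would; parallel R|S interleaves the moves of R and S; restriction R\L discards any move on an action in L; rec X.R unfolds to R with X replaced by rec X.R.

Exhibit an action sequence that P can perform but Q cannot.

Reachable graph of P (3 states):
  p0 = b.c.(0 + 0) → -b-> p1
  p1 = c.(0 + 0) → -c-> p2
  p2 = 0 + 0 → deadlocked
Reachable graph of Q (3 states):
  q0 = b.d.(0 + 0) → -b-> q1
  q1 = d.(0 + 0) → -d-> q2
  q2 = 0 + 0 → deadlocked
Trace ⟨bc⟩ through P, begin at {p0}:
  [1] b ⇒ {p1}
  [2] c ⇒ {p2}
  ✓ P
Trace ⟨bc⟩ through Q, begin at {q0}:
  [1] b ⇒ {q1}
  [2] c ⇒ ∅  — Q cannot continue

bc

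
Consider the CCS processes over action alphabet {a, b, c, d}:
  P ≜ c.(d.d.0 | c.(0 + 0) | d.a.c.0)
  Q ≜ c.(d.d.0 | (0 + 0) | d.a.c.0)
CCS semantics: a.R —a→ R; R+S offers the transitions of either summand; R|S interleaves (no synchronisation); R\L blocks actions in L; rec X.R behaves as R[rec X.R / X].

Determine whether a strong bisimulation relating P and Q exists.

P ≁ Q

P's transition system — 25 states:
  p0 = c.(d.d.0 | c.(0 + 0) | d.a.c.0) ⊢ —c→ p1
  p1 = d.d.0 | c.(0 + 0) | d.a.c.0 ⊢ —c→ p2, —d→ p3, —d→ p4
  p2 = d.d.0 | (0 + 0) | d.a.c.0 ⊢ —d→ p5, —d→ p6
  p3 = d.0 | c.(0 + 0) | d.a.c.0 ⊢ —c→ p5, —d→ p7, —d→ p8
  p4 = d.d.0 | c.(0 + 0) | a.c.0 ⊢ —a→ p9, —c→ p6, —d→ p8
  p5 = d.0 | (0 + 0) | d.a.c.0 ⊢ —d→ p10, —d→ p11
  p6 = d.d.0 | (0 + 0) | a.c.0 ⊢ —a→ p12, —d→ p11
  p7 = 0 | c.(0 + 0) | d.a.c.0 ⊢ —c→ p10, —d→ p13
  p8 = d.0 | c.(0 + 0) | a.c.0 ⊢ —a→ p14, —c→ p11, —d→ p13
  p9 = d.d.0 | c.(0 + 0) | c.0 ⊢ —c→ p12, —c→ p15, —d→ p14
  p10 = 0 | (0 + 0) | d.a.c.0 ⊢ —d→ p16
  p11 = d.0 | (0 + 0) | a.c.0 ⊢ —a→ p17, —d→ p16
  p12 = d.d.0 | (0 + 0) | c.0 ⊢ —c→ p18, —d→ p17
  p13 = 0 | c.(0 + 0) | a.c.0 ⊢ —a→ p19, —c→ p16
  p14 = d.0 | c.(0 + 0) | c.0 ⊢ —c→ p17, —c→ p20, —d→ p19
  p15 = d.d.0 | c.(0 + 0) | 0 ⊢ —c→ p18, —d→ p20
  p16 = 0 | (0 + 0) | a.c.0 ⊢ —a→ p21
  p17 = d.0 | (0 + 0) | c.0 ⊢ —c→ p22, —d→ p21
  p18 = d.d.0 | (0 + 0) | 0 ⊢ —d→ p22
  p19 = 0 | c.(0 + 0) | c.0 ⊢ —c→ p21, —c→ p23
  p20 = d.0 | c.(0 + 0) | 0 ⊢ —c→ p22, —d→ p23
  p21 = 0 | (0 + 0) | c.0 ⊢ —c→ p24
  p22 = d.0 | (0 + 0) | 0 ⊢ —d→ p24
  p23 = 0 | c.(0 + 0) | 0 ⊢ —c→ p24
  p24 = 0 | (0 + 0) | 0 ⊢ deadlocked
Q's transition system — 13 states:
  q0 = c.(d.d.0 | (0 + 0) | d.a.c.0) ⊢ —c→ q1
  q1 = d.d.0 | (0 + 0) | d.a.c.0 ⊢ —d→ q2, —d→ q3
  q2 = d.0 | (0 + 0) | d.a.c.0 ⊢ —d→ q4, —d→ q5
  q3 = d.d.0 | (0 + 0) | a.c.0 ⊢ —a→ q6, —d→ q5
  q4 = 0 | (0 + 0) | d.a.c.0 ⊢ —d→ q7
  q5 = d.0 | (0 + 0) | a.c.0 ⊢ —a→ q8, —d→ q7
  q6 = d.d.0 | (0 + 0) | c.0 ⊢ —c→ q9, —d→ q8
  q7 = 0 | (0 + 0) | a.c.0 ⊢ —a→ q10
  q8 = d.0 | (0 + 0) | c.0 ⊢ —c→ q11, —d→ q10
  q9 = d.d.0 | (0 + 0) | 0 ⊢ —d→ q11
  q10 = 0 | (0 + 0) | c.0 ⊢ —c→ q12
  q11 = d.0 | (0 + 0) | 0 ⊢ —d→ q12
  q12 = 0 | (0 + 0) | 0 ⊢ deadlocked
Bisimilarity quotient blocks:
  B0 = {p0}
  B1 = {p1}
  B2 = {p3}
  B3 = {p7}
  B4 = {p10, q4}
  B5 = {p16, q7}
  B6 = {p21, p23, q10}
  B7 = {p24, q12}
  B8 = {p13}
  B9 = {p19}
  B10 = {p5, q2}
  B11 = {p11, q5}
  B12 = {p17, p20, q8}
  B13 = {p22, q11}
  B14 = {p8}
  B15 = {p14}
  B16 = {p4}
  B17 = {p9}
  B18 = {p12, p15, q6}
  B19 = {p18, q9}
  B20 = {p6, q3}
  B21 = {p2, q1}
  B22 = {q0}
p0 ∈ B0, q0 ∈ B22 → different blocks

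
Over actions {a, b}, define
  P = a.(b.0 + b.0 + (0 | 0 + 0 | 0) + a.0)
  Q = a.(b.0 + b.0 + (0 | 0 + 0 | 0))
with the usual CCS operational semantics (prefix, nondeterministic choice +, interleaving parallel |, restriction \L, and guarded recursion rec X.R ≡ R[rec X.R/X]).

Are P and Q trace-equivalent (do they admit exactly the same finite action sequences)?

LTS(P): 3 reachable states
  s0 = a.(b.0 + b.0 + (0 | 0 + 0 | 0) + a.0) has moves -a-> s1
  s1 = b.0 + b.0 + (0 | 0 + 0 | 0) + a.0 has moves -a-> s2, -b-> s2
  s2 = 0 has moves ∅
LTS(Q): 3 reachable states
  t0 = a.(b.0 + b.0 + (0 | 0 + 0 | 0)) has moves -a-> t1
  t1 = b.0 + b.0 + (0 | 0 + 0 | 0) has moves -b-> t2
  t2 = 0 has moves ∅
Executing aa from P (initial set {s0}):
  after a @ step 1: {s1}
  after a @ step 2: {s2}
  ✓ P
Executing aa from Q (initial set {t0}):
  after a @ step 1: {t1}
  after a @ step 2: no successor for Q

NO — witness ⟨aa⟩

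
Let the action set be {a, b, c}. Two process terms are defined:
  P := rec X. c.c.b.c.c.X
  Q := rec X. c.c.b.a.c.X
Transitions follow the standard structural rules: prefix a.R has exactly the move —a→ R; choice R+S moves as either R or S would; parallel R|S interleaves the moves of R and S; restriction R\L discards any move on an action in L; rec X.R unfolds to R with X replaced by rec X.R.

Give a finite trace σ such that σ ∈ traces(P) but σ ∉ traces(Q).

ccbc

LTS(P): 5 reachable states
  m0 = rec X. c.c.b.c.c.X has moves —c→ m1
  m1 = c.b.c.c.(rec X. c.c.b.c.c.X) has moves —c→ m2
  m2 = b.c.c.(rec X. c.c.b.c.c.X) has moves —b→ m3
  m3 = c.c.(rec X. c.c.b.c.c.X) has moves —c→ m4
  m4 = c.(rec X. c.c.b.c.c.X) has moves —c→ m0
LTS(Q): 5 reachable states
  n0 = rec X. c.c.b.a.c.X has moves —c→ n1
  n1 = c.b.a.c.(rec X. c.c.b.a.c.X) has moves —c→ n2
  n2 = b.a.c.(rec X. c.c.b.a.c.X) has moves —b→ n3
  n3 = a.c.(rec X. c.c.b.a.c.X) has moves —a→ n4
  n4 = c.(rec X. c.c.b.a.c.X) has moves —c→ n0
Executing ccbc from P (initial set {m0}):
  [1] c ⇒ {m1}
  [2] c ⇒ {m2}
  [3] b ⇒ {m3}
  [4] c ⇒ {m4}
  — P admits the full trace.
Executing ccbc from Q (initial set {n0}):
  [1] c ⇒ {n1}
  [2] c ⇒ {n2}
  [3] b ⇒ {n3}
  [4] c ⇒ ∅  — Q cannot continue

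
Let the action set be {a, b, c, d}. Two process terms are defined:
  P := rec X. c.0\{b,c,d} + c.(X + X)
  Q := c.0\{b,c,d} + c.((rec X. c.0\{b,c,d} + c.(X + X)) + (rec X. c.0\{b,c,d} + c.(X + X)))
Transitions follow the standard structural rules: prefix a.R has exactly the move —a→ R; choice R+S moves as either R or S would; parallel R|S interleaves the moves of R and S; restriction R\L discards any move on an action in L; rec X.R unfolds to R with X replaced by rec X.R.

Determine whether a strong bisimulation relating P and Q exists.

YES

LTS(P): 3 reachable states
  p0 = rec X. c.0\{b,c,d} + c.(X + X) | ··c··> p1, ··c··> p2
  p1 = (rec X. c.0\{b,c,d} + c.(X + X)) + (rec X. c.0\{b,c,d} + c.(X + X)) | ··c··> p1, ··c··> p2
  p2 = 0\{b,c,d} | stopped
LTS(Q): 3 reachable states
  q0 = c.0\{b,c,d} + c.((rec X. c.0\{b,c,d} + c.(X + X)) + (rec X. c.0\{b,c,d} + c.(X + X))) | ··c··> q1, ··c··> q2
  q1 = (rec X. c.0\{b,c,d} + c.(X + X)) + (rec X. c.0\{b,c,d} + c.(X + X)) | ··c··> q1, ··c··> q2
  q2 = 0\{b,c,d} | stopped
Bisimilarity quotient blocks:
  B0 = {p0, p1, q0, q1}
  B1 = {p2, q2}
p0 ∈ B0, q0 ∈ B0 → same block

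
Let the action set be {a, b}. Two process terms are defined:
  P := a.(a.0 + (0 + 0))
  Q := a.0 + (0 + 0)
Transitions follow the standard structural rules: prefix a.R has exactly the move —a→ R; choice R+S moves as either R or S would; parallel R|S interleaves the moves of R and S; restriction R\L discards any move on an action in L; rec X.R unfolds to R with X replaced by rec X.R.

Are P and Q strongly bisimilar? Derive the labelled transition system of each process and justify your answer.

not bisimilar

LTS(P): 3 reachable states
  p0 = a.(a.0 + (0 + 0)) ⊢ --a--▸ p1
  p1 = a.0 + (0 + 0) ⊢ --a--▸ p2
  p2 = 0 ⊢ deadlocked
LTS(Q): 2 reachable states
  q0 = a.0 + (0 + 0) ⊢ --a--▸ q1
  q1 = 0 ⊢ deadlocked
Coarsest stable partition (strong bisimilarity classes):
  B0 = {p0}
  B1 = {p1, q0}
  B2 = {p2, q1}
p0 ∈ B0, q0 ∈ B1 → different blocks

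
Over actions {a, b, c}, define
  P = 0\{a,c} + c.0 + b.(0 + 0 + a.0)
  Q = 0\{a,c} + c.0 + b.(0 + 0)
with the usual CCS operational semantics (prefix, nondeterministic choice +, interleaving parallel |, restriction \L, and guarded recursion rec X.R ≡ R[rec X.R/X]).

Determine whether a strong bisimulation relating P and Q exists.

LTS(P): 3 reachable states
  s0 = 0\{a,c} + c.0 + b.(0 + 0 + a.0) has moves ··b··> s1, ··c··> s2
  s1 = 0 + 0 + a.0 has moves ··a··> s2
  s2 = 0 has moves deadlocked
LTS(Q): 3 reachable states
  t0 = 0\{a,c} + c.0 + b.(0 + 0) has moves ··b··> t1, ··c··> t2
  t1 = 0 + 0 has moves deadlocked
  t2 = 0 has moves deadlocked
Partition-refinement fixed point:
  B0 = {s0}
  B1 = {s1}
  B2 = {s2, t1, t2}
  B3 = {t0}
s0 ∈ B0, t0 ∈ B3 → different blocks

P ≁ Q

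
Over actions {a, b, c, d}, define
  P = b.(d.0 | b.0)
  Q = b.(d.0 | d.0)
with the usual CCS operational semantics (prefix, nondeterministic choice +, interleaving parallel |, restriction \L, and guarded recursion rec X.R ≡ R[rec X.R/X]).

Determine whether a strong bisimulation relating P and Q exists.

NO

Reachable graph of P (5 states):
  s0 = b.(d.0 | b.0) :: -b-> s1
  s1 = d.0 | b.0 :: -b-> s2, -d-> s3
  s2 = d.0 | 0 :: -d-> s4
  s3 = 0 | b.0 :: -b-> s4
  s4 = 0 | 0 :: (no moves)
Reachable graph of Q (5 states):
  t0 = b.(d.0 | d.0) :: -b-> t1
  t1 = d.0 | d.0 :: -d-> t2, -d-> t3
  t2 = 0 | d.0 :: -d-> t4
  t3 = d.0 | 0 :: -d-> t4
  t4 = 0 | 0 :: (no moves)
Partition-refinement fixed point:
  B0 = {s0}
  B1 = {s1}
  B2 = {s2, t2, t3}
  B3 = {s4, t4}
  B4 = {s3}
  B5 = {t0}
  B6 = {t1}
s0 ∈ B0, t0 ∈ B5 → different blocks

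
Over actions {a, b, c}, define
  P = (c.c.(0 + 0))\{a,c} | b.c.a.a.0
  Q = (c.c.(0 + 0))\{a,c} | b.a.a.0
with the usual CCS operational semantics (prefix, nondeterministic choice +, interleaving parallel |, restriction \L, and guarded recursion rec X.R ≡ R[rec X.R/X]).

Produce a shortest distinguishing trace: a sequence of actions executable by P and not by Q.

bc

LTS(P): 5 reachable states
  p0 = (c.c.(0 + 0))\{a,c} | b.c.a.a.0 | =b=> p1
  p1 = (c.c.(0 + 0))\{a,c} | c.a.a.0 | =c=> p2
  p2 = (c.c.(0 + 0))\{a,c} | a.a.0 | =a=> p3
  p3 = (c.c.(0 + 0))\{a,c} | a.0 | =a=> p4
  p4 = (c.c.(0 + 0))\{a,c} | 0 | (no moves)
LTS(Q): 4 reachable states
  q0 = (c.c.(0 + 0))\{a,c} | b.a.a.0 | =b=> q1
  q1 = (c.c.(0 + 0))\{a,c} | a.a.0 | =a=> q2
  q2 = (c.c.(0 + 0))\{a,c} | a.0 | =a=> q3
  q3 = (c.c.(0 + 0))\{a,c} | 0 | (no moves)
Run σ = ⟨bc⟩ on P: start {p0}
  after b @ step 1: {p1}
  after c @ step 2: {p2}
  P completes σ.
Run σ = ⟨bc⟩ on Q: start {q0}
  after b @ step 1: {q1}
  after c @ step 2: no successor for Q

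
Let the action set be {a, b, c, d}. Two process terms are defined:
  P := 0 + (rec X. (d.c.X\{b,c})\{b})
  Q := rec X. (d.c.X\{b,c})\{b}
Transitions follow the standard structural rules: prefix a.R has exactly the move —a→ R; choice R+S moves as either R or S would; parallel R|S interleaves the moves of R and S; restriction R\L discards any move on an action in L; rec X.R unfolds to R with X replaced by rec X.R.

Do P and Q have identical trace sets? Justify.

LTS(P): 4 reachable states
  m0 = 0 + (rec X. (d.c.X\{b,c})\{b}) → --d--▸ m1
  m1 = (c.(rec X. (d.c.X\{b,c})\{b})\{b,c})\{b} → --c--▸ m2
  m2 = (rec X. (d.c.X\{b,c})\{b})\{b,c}\{b} → --d--▸ m3
  m3 = (c.(rec X. (d.c.X\{b,c})\{b})\{b,c})\{b}\{b,c}\{b} → ·
LTS(Q): 4 reachable states
  n0 = rec X. (d.c.X\{b,c})\{b} → --d--▸ n1
  n1 = (c.(rec X. (d.c.X\{b,c})\{b})\{b,c})\{b} → --c--▸ n2
  n2 = (rec X. (d.c.X\{b,c})\{b})\{b,c}\{b} → --d--▸ n3
  n3 = (c.(rec X. (d.c.X\{b,c})\{b})\{b,c})\{b}\{b,c}\{b} → ·
Bisimilarity quotient blocks:
  B0 = {m0, n0}
  B1 = {m1, n1}
  B2 = {m2, n2}
  B3 = {m3, n3}
m0 ∈ B0, n0 ∈ B0 → same block
Bisimilar ⇒ trace-equivalent.

YES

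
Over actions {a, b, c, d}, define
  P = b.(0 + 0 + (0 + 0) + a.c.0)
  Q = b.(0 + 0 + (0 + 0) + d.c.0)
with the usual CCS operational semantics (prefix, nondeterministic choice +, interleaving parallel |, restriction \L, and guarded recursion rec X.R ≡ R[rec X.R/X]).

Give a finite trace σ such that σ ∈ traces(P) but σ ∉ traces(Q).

LTS(P): 4 reachable states
  p0 = b.(0 + 0 + (0 + 0) + a.c.0) :: --b--▸ p1
  p1 = 0 + 0 + (0 + 0) + a.c.0 :: --a--▸ p2
  p2 = c.0 :: --c--▸ p3
  p3 = 0 :: deadlocked
LTS(Q): 4 reachable states
  q0 = b.(0 + 0 + (0 + 0) + d.c.0) :: --b--▸ q1
  q1 = 0 + 0 + (0 + 0) + d.c.0 :: --d--▸ q2
  q2 = c.0 :: --c--▸ q3
  q3 = 0 :: deadlocked
Trace ⟨ba⟩ through P, begin at {p0}:
  after b @ step 1: {p1}
  after a @ step 2: {p2}
  P completes σ.
Trace ⟨ba⟩ through Q, begin at {q0}:
  after b @ step 1: {q1}
  after a @ step 2: ∅ (Q stuck)

ba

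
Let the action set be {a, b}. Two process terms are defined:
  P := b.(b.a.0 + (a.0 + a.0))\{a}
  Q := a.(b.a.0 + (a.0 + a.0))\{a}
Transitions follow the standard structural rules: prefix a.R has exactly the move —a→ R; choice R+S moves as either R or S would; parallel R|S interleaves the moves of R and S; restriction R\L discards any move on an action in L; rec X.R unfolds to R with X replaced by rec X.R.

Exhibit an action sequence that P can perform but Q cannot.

b

LTS(P): 3 reachable states
  p0 = b.(b.a.0 + (a.0 + a.0))\{a} | -b-> p1
  p1 = (b.a.0 + (a.0 + a.0))\{a} | -b-> p2
  p2 = (a.0)\{a} | deadlocked
LTS(Q): 3 reachable states
  q0 = a.(b.a.0 + (a.0 + a.0))\{a} | -a-> q1
  q1 = (b.a.0 + (a.0 + a.0))\{a} | -b-> q2
  q2 = (a.0)\{a} | deadlocked
Executing b from P (initial set {p0}):
  step 1 (b): {p1}
  ✓ P
Executing b from Q (initial set {q0}):
  step 1 (b): no successor for Q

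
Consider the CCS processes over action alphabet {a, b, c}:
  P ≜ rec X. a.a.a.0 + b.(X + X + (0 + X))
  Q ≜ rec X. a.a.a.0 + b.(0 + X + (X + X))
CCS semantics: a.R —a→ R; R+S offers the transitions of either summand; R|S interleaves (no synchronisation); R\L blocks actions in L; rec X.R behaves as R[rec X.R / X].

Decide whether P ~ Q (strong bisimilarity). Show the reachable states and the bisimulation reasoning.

P's transition system — 5 states:
  s0 = rec X. a.a.a.0 + b.(X + X + (0 + X)) ⊢ --a--▸ s1, --b--▸ s2
  s1 = a.a.0 ⊢ --a--▸ s3
  s2 = (rec X. a.a.a.0 + b.(X + X + (0 + X))) + (rec X. a.a.a.0 + b.(X + X + (0 + X))) + (0 + (rec X. a.a.a.0 + b.(X + X + (0 + X)))) ⊢ --a--▸ s1, --b--▸ s2
  s3 = a.0 ⊢ --a--▸ s4
  s4 = 0 ⊢ stopped
Q's transition system — 5 states:
  t0 = rec X. a.a.a.0 + b.(0 + X + (X + X)) ⊢ --a--▸ t1, --b--▸ t2
  t1 = a.a.0 ⊢ --a--▸ t3
  t2 = 0 + (rec X. a.a.a.0 + b.(0 + X + (X + X))) + ((rec X. a.a.a.0 + b.(0 + X + (X + X))) + (rec X. a.a.a.0 + b.(0 + X + (X + X)))) ⊢ --a--▸ t1, --b--▸ t2
  t3 = a.0 ⊢ --a--▸ t4
  t4 = 0 ⊢ stopped
Bisimilarity quotient blocks:
  B0 = {s0, s2, t0, t2}
  B1 = {s1, t1}
  B2 = {s3, t3}
  B3 = {s4, t4}
s0 ∈ B0, t0 ∈ B0 → same block

P ~ Q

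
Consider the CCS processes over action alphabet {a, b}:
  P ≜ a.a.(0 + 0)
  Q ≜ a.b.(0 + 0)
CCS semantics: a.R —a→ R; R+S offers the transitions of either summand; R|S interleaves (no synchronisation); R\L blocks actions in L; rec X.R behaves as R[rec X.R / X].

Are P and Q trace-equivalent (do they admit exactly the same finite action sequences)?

LTS(P): 3 reachable states
  s0 = a.a.(0 + 0) ⊢ ··a··> s1
  s1 = a.(0 + 0) ⊢ ··a··> s2
  s2 = 0 + 0 ⊢ ∅
LTS(Q): 3 reachable states
  t0 = a.b.(0 + 0) ⊢ ··a··> t1
  t1 = b.(0 + 0) ⊢ ··b··> t2
  t2 = 0 + 0 ⊢ ∅
Trace ⟨aa⟩ through P, begin at {s0}:
  after a @ step 1: {s1}
  after a @ step 2: {s2}
  — P admits the full trace.
Trace ⟨aa⟩ through Q, begin at {t0}:
  after a @ step 1: {t1}
  after a @ step 2: ∅  — Q cannot continue

NO — witness ⟨aa⟩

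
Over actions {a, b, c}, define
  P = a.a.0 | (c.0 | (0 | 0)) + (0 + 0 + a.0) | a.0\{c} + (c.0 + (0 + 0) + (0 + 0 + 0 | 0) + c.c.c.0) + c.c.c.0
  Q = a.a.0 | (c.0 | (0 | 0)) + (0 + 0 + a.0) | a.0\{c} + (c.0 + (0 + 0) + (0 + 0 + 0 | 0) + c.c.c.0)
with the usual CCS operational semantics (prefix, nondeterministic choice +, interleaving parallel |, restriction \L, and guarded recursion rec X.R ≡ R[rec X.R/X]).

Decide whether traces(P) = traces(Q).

Reachable graph of P (12 states):
  u0 = a.a.0 | (c.0 | (0 | 0)) + (0 + 0 + a.0) | a.0\{c} + (c.0 + (0 + 0) + (0 + 0 + 0 | 0) + c.c.c.0) + c.c.c.0 ⊢ —a→ u1, —a→ u2, —a→ u3, —c→ u4, —c→ u5, —c→ u6
  u1 = (0 + 0 + a.0) | 0\{c} ⊢ —a→ u7
  u2 = 0 | a.0\{c} ⊢ —a→ u7
  u3 = a.0 | (c.0 | (0 | 0)) ⊢ —a→ u8, —c→ u9
  u4 = 0 ⊢ ·
  u5 = a.a.0 | (0 | (0 | 0)) ⊢ —a→ u9
  u6 = c.c.0 ⊢ —c→ u10
  u7 = 0 | 0\{c} ⊢ ·
  u8 = 0 | (c.0 | (0 | 0)) ⊢ —c→ u11
  u9 = a.0 | (0 | (0 | 0)) ⊢ —a→ u11
  u10 = c.0 ⊢ —c→ u4
  u11 = 0 | (0 | (0 | 0)) ⊢ ·
Reachable graph of Q (12 states):
  v0 = a.a.0 | (c.0 | (0 | 0)) + (0 + 0 + a.0) | a.0\{c} + (c.0 + (0 + 0) + (0 + 0 + 0 | 0) + c.c.c.0) ⊢ —a→ v1, —a→ v2, —a→ v3, —c→ v4, —c→ v5, —c→ v6
  v1 = (0 + 0 + a.0) | 0\{c} ⊢ —a→ v7
  v2 = 0 | a.0\{c} ⊢ —a→ v7
  v3 = a.0 | (c.0 | (0 | 0)) ⊢ —a→ v8, —c→ v9
  v4 = 0 ⊢ ·
  v5 = a.a.0 | (0 | (0 | 0)) ⊢ —a→ v9
  v6 = c.c.0 ⊢ —c→ v10
  v7 = 0 | 0\{c} ⊢ ·
  v8 = 0 | (c.0 | (0 | 0)) ⊢ —c→ v11
  v9 = a.0 | (0 | (0 | 0)) ⊢ —a→ v11
  v10 = c.0 ⊢ —c→ v4
  v11 = 0 | (0 | (0 | 0)) ⊢ ·
Partition-refinement fixed point:
  B0 = {u0, v0}
  B1 = {u3, v3}
  B2 = {u1, u2, u9, v1, v2, v9}
  B3 = {u11, u4, u7, v11, v4, v7}
  B4 = {u10, u8, v10, v8}
  B5 = {u5, v5}
  B6 = {u6, v6}
u0 ∈ B0, v0 ∈ B0 → same block
Bisimilar ⇒ trace-equivalent.

YES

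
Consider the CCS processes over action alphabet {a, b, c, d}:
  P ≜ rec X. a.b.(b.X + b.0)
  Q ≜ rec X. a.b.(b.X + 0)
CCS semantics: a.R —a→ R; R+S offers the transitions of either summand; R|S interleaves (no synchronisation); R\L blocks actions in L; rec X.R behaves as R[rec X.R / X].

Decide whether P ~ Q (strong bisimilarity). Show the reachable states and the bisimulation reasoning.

P's transition system — 4 states:
  p0 = rec X. a.b.(b.X + b.0) :: --a--▸ p1
  p1 = b.(b.(rec X. a.b.(b.X + b.0)) + b.0) :: --b--▸ p2
  p2 = b.(rec X. a.b.(b.X + b.0)) + b.0 :: --b--▸ p0, --b--▸ p3
  p3 = 0 :: ·
Q's transition system — 3 states:
  q0 = rec X. a.b.(b.X + 0) :: --a--▸ q1
  q1 = b.(b.(rec X. a.b.(b.X + 0)) + 0) :: --b--▸ q2
  q2 = b.(rec X. a.b.(b.X + 0)) + 0 :: --b--▸ q0
Bisimilarity quotient blocks:
  B0 = {p0}
  B1 = {p1}
  B2 = {p2}
  B3 = {p3}
  B4 = {q0}
  B5 = {q1}
  B6 = {q2}
p0 ∈ B0, q0 ∈ B4 → different blocks

NO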